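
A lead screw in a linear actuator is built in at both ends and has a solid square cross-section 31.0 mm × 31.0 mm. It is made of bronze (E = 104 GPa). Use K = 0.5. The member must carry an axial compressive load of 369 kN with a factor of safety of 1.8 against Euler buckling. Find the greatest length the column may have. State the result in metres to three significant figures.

I = a⁴/12 = 31.0⁴/12 = 7.696×10^4 mm⁴
I = 7.696×10^-8 m⁴
Required critical load P_cr = n·P = 1.8 × 369 = 664.2 kN = 6.642×10^5 N
From P_cr = π²EI/(K·L)²:  L = (1/K)·√(π²EI/P_cr) = (1/0.5)·√(π²×1.04×10^11×7.696×10^-8/6.642×10^5)
L = 0.690 m

L_max ≈ 0.690 m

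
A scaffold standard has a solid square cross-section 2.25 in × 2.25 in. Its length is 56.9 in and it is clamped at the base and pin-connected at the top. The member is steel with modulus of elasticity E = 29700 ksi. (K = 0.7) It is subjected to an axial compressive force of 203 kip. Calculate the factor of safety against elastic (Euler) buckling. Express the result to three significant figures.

n ≈ 1.94

I = a⁴/12 = 2.25⁴/12 = 2.136 in⁴
Effective length L_e = K·L = 0.7 × 56.9 = 39.83 in
P_cr = π²EI / L_e² = π² × 29700×10³ × 2.136 / 39.83² = 3.946×10^5 lb
Factor of safety n = P_cr / P = 394.62 / 203 = 1.94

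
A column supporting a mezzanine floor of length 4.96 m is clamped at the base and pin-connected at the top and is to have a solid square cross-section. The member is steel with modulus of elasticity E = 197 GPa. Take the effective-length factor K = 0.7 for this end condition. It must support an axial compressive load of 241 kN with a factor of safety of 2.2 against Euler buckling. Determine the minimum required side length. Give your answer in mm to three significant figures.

Required P_cr = n·P = 2.2 × 241 = 530.2 kN
L_e = K·L = 0.7 × 4.96 = 3.472 m
Required I = P_cr·L_e²/(π²E) = 5.302×10^5 × 3.472² / (π² × 1.97×10^11) = 3.287×10^-6 m⁴
I_req = 3.287×10^6 mm⁴
Solid square: I = a⁴/12  ⇒  a = (12I)^(1/4) = (12×3.287×10^6)^(1/4) = 79.3 mm

a ≈ 79.3 mm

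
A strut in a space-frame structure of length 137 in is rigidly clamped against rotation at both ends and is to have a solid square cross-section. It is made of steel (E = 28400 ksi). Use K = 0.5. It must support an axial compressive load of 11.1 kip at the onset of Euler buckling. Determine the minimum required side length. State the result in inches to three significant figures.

L_e = K·L = 0.5 × 137 = 68.50 in
Required I = P_cr·L_e²/(π²E) = 1.110×10^4 × 68.50² / (π² × 2.84×10^7) = 0.1858 in⁴
Solid square: I = a⁴/12  ⇒  a = (12I)^(1/4) = (12×0.1858)^(1/4) = 1.22 in

a ≈ 1.22 in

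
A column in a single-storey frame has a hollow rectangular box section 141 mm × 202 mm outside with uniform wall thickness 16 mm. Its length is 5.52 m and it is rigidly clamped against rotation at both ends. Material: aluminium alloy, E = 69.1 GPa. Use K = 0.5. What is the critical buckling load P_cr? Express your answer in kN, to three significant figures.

Inner dimensions: h_i = 202 − 2×16 = 170.0 mm, b_i = 141 − 2×16 = 109.0 mm
Weak-axis I_min = (h_o·b_o³ − h_i·b_i³)/12 with b_o = 141, b_i = 109.0 mm (shorter outer/inner sides).
I_min = (202×141³ − 170.0×109.0³)/12 = 2.884×10^7 mm⁴
I = 2.884×10^7 mm⁴ = 2.884×10^-5 m⁴
Effective length L_e = K·L = 0.5 × 5.52 = 2.760 m
P_cr = π²EI / L_e² = π² × 69.1×10⁹ × 2.884×10^-5 / 2.760² = 2.582×10^6 N

P_cr ≈ 2580 kN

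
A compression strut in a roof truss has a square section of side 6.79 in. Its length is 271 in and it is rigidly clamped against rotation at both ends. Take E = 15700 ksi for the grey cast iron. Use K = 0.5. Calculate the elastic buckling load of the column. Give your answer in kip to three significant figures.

P_cr ≈ 1490 kip

I = a⁴/12 = 6.79⁴/12 = 177.1 in⁴
Effective length L_e = K·L = 0.5 × 271 = 135.5 in
P_cr = π²EI / L_e² = π² × 15700×10³ × 177.1 / 135.5² = 1.495×10^6 lb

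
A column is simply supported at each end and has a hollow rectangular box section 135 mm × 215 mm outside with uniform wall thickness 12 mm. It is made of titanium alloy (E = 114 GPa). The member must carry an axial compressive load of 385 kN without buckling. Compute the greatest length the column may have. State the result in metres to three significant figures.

L_max ≈ 8.08 m

Inner dimensions: h_i = 215 − 2×12 = 191.0 mm, b_i = 135 − 2×12 = 111.0 mm
Weak-axis I_min = (h_o·b_o³ − h_i·b_i³)/12 with b_o = 135, b_i = 111.0 mm (shorter outer/inner sides).
I_min = (215×135³ − 191.0×111.0³)/12 = 2.231×10^7 mm⁴
I = 2.231×10^-5 m⁴
At the buckling limit P_cr = P = 3.850×10^5 N
From P_cr = π²EI/(K·L)²:  L = (1/K)·√(π²EI/P_cr) = (1/1)·√(π²×1.14×10^11×2.231×10^-5/3.850×10^5)
L = 8.08 m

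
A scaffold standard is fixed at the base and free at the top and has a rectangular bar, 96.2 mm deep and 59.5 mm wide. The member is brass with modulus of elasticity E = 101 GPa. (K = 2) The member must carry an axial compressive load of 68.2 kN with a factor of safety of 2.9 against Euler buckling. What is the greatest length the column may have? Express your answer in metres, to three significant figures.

Buckling occurs about the weak axis: I_min = h·b³/12 with b = 59.5 mm (the shorter side).
I_min = 96.2×59.5³/12 = 1.689×10^6 mm⁴
I = 1.689×10^-6 m⁴
Required critical load P_cr = n·P = 2.9 × 68.2 = 197.8 kN = 1.978×10^5 N
From P_cr = π²EI/(K·L)²:  L = (1/K)·√(π²EI/P_cr) = (1/2)·√(π²×1.01×10^11×1.689×10^-6/1.978×10^5)
L = 1.46 m

L_max ≈ 1.46 m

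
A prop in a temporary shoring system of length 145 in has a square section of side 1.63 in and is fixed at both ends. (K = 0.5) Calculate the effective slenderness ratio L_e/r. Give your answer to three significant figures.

For a square r = a/√12 = 1.63/√12 = 0.4705 in
L_e = K·L = 0.5 × 145 = 72.50 in
λ = L_e / r_min = 72.500 / 0.4705 = 154

λ ≈ 154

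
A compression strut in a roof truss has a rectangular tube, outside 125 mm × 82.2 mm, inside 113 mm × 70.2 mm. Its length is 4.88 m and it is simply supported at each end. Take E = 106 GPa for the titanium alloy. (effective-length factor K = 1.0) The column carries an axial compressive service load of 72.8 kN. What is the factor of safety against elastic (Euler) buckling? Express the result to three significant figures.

n ≈ 1.53

Weak-axis I_min = (h_o·b_o³ − h_i·b_i³)/12 with b_o = 82.2, b_i = 70.20 mm (shorter outer/inner sides).
I_min = (125×82.2³ − 113.0×70.20³)/12 = 2.528×10^6 mm⁴
I = 2.528×10^6 mm⁴ = 2.528×10^-6 m⁴
Effective length L_e = K·L = 1 × 4.88 = 4.880 m
P_cr = π²EI / L_e² = π² × 106×10⁹ × 2.528×10^-6 / 4.880² = 1.111×10^5 N
Factor of safety n = P_cr / P = 111.05 / 72.8 = 1.53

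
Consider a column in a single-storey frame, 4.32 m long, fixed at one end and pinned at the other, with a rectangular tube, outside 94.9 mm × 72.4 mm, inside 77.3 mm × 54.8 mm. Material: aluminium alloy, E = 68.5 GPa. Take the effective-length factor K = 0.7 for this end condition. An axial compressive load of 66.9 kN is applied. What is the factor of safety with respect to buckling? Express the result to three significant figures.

n ≈ 2.15

Weak-axis I_min = (h_o·b_o³ − h_i·b_i³)/12 with b_o = 72.4, b_i = 54.80 mm (shorter outer/inner sides).
I_min = (94.9×72.4³ − 77.30×54.80³)/12 = 1.941×10^6 mm⁴
I = 1.941×10^6 mm⁴ = 1.941×10^-6 m⁴
Effective length L_e = K·L = 0.7 × 4.32 = 3.024 m
P_cr = π²EI / L_e² = π² × 68.5×10⁹ × 1.941×10^-6 / 3.024² = 1.435×10^5 N
Factor of safety n = P_cr / P = 143.51 / 66.9 = 2.15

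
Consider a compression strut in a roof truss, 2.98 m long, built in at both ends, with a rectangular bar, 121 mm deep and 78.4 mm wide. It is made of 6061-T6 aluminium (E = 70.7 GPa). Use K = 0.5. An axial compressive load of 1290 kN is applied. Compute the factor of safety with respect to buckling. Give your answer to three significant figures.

Buckling occurs about the weak axis: I_min = h·b³/12 with b = 78.4 mm (the shorter side).
I_min = 121×78.4³/12 = 4.859×10^6 mm⁴
I = 4.859×10^6 mm⁴ = 4.859×10^-6 m⁴
Effective length L_e = K·L = 0.5 × 2.98 = 1.490 m
P_cr = π²EI / L_e² = π² × 70.7×10⁹ × 4.859×10^-6 / 1.490² = 1.527×10^6 N
Factor of safety n = P_cr / P = 1527.2 / 1290 = 1.18

n ≈ 1.18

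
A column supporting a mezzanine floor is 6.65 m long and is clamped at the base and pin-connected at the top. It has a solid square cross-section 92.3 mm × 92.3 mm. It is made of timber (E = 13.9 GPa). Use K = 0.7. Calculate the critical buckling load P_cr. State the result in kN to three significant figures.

I = a⁴/12 = 92.3⁴/12 = 6.048×10^6 mm⁴
I = 6.048×10^6 mm⁴ = 6.048×10^-6 m⁴
Effective length L_e = K·L = 0.7 × 6.65 = 4.655 m
P_cr = π²EI / L_e² = π² × 13.9×10⁹ × 6.048×10^-6 / 4.655² = 3.829×10^4 N

P_cr ≈ 38.3 kN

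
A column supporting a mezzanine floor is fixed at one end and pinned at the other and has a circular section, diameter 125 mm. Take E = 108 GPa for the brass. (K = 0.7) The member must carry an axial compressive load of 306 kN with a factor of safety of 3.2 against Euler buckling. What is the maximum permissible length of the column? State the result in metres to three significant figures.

L_max ≈ 5.16 m

I = πd⁴/64 = π×125⁴/64 = 1.198×10^7 mm⁴
I = 1.198×10^-5 m⁴
Required critical load P_cr = n·P = 3.2 × 306 = 979.2 kN = 9.792×10^5 N
From P_cr = π²EI/(K·L)²:  L = (1/K)·√(π²EI/P_cr) = (1/0.7)·√(π²×1.08×10^11×1.198×10^-5/9.792×10^5)
L = 5.16 m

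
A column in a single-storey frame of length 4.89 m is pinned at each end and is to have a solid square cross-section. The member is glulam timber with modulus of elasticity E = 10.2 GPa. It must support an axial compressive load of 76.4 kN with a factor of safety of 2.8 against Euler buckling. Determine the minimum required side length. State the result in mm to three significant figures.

Required P_cr = n·P = 2.8 × 76.4 = 213.9 kN
L_e = K·L = 1 × 4.89 = 4.890 m
Required I = P_cr·L_e²/(π²E) = 2.139×10^5 × 4.890² / (π² × 1.02×10^10) = 5.081×10^-5 m⁴
I_req = 5.081×10^7 mm⁴
Solid square: I = a⁴/12  ⇒  a = (12I)^(1/4) = (12×5.081×10^7)^(1/4) = 157 mm

a ≈ 157 mm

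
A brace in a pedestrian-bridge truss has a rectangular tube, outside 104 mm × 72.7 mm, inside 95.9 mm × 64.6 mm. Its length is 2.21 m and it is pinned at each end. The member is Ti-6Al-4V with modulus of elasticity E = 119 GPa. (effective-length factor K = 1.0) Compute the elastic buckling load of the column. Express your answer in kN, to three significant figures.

P_cr ≈ 283 kN

Weak-axis I_min = (h_o·b_o³ − h_i·b_i³)/12 with b_o = 72.7, b_i = 64.60 mm (shorter outer/inner sides).
I_min = (104×72.7³ − 95.90×64.60³)/12 = 1.176×10^6 mm⁴
I = 1.176×10^6 mm⁴ = 1.176×10^-6 m⁴
Effective length L_e = K·L = 1 × 2.21 = 2.210 m
P_cr = π²EI / L_e² = π² × 119×10⁹ × 1.176×10^-6 / 2.210² = 2.827×10^5 N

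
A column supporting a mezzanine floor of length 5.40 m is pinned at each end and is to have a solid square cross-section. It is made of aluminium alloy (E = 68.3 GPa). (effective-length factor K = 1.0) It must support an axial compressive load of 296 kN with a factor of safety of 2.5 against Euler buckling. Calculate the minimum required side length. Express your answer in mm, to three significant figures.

a ≈ 140 mm

Required P_cr = n·P = 2.5 × 296 = 740.0 kN
L_e = K·L = 1 × 5.40 = 5.400 m
Required I = P_cr·L_e²/(π²E) = 7.400×10^5 × 5.400² / (π² × 6.83×10^10) = 3.201×10^-5 m⁴
I_req = 3.201×10^7 mm⁴
Solid square: I = a⁴/12  ⇒  a = (12I)^(1/4) = (12×3.201×10^7)^(1/4) = 140 mm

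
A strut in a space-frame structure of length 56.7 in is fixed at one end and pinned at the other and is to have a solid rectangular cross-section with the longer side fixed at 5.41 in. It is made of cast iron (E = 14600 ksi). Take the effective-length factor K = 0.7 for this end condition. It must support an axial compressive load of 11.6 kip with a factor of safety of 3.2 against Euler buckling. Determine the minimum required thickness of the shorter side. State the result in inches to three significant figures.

Required P_cr = n·P = 3.2 × 11.6 = 37.12 kip
L_e = K·L = 0.7 × 56.7 = 39.69 in
Required I = P_cr·L_e²/(π²E) = 3.712×10^4 × 39.69² / (π² × 1.46×10^7) = 0.4058 in⁴
Rectangle, weak axis: I_min = h·b³/12 with h = 5.41 in fixed  ⇒  b = (12I/h)^(1/3) = 0.966 in

b ≈ 0.966 in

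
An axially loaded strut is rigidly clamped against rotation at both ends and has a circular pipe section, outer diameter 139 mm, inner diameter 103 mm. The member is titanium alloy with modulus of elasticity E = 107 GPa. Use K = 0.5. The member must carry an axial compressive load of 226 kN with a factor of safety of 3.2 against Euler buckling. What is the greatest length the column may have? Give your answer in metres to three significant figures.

d_o = 139 mm, d_i = 103 mm
I = π(d_o⁴ − d_i⁴)/64 = π(139⁴ − 103.0⁴)/64 = 1.280×10^7 mm⁴
I = 1.280×10^-5 m⁴
Required critical load P_cr = n·P = 3.2 × 226 = 723.2 kN = 7.232×10^5 N
From P_cr = π²EI/(K·L)²:  L = (1/K)·√(π²EI/P_cr) = (1/0.5)·√(π²×1.07×10^11×1.280×10^-5/7.232×10^5)
L = 8.65 m

L_max ≈ 8.65 m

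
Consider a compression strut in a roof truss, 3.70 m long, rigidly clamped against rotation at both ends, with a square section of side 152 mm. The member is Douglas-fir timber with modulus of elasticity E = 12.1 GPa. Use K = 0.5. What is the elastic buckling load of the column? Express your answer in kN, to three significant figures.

I = a⁴/12 = 152⁴/12 = 4.448×10^7 mm⁴
I = 4.448×10^7 mm⁴ = 4.448×10^-5 m⁴
Effective length L_e = K·L = 0.5 × 3.70 = 1.850 m
P_cr = π²EI / L_e² = π² × 12.1×10⁹ × 4.448×10^-5 / 1.850² = 1.552×10^6 N

P_cr ≈ 1550 kN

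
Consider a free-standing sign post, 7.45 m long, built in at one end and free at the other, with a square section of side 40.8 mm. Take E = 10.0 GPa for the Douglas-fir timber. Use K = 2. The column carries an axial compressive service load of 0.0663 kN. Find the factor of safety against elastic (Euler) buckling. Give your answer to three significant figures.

n ≈ 1.55

I = a⁴/12 = 40.8⁴/12 = 2.309×10^5 mm⁴
I = 2.309×10^5 mm⁴ = 2.309×10^-7 m⁴
Effective length L_e = K·L = 2 × 7.45 = 14.90 m
P_cr = π²EI / L_e² = π² × 10.0×10⁹ × 2.309×10^-7 / 14.90² = 102.7 N
Factor of safety n = P_cr / P = 0.10266 / 0.0663 = 1.55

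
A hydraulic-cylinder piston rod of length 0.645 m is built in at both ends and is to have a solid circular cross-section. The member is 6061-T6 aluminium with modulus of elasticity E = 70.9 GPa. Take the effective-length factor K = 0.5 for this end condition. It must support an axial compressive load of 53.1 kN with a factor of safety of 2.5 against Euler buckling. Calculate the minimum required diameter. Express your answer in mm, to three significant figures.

d ≈ 25.2 mm

Required P_cr = n·P = 2.5 × 53.1 = 132.8 kN
L_e = K·L = 0.5 × 0.645 = 0.3225 m
Required I = P_cr·L_e²/(π²E) = 1.327×10^5 × 0.3225² / (π² × 7.09×10^10) = 1.973×10^-8 m⁴
I_req = 1.973×10^4 mm⁴
Solid circle: I = πd⁴/64  ⇒  d = (64I/π)^(1/4) = (64×1.973×10^4/π)^(1/4) = 25.2 mm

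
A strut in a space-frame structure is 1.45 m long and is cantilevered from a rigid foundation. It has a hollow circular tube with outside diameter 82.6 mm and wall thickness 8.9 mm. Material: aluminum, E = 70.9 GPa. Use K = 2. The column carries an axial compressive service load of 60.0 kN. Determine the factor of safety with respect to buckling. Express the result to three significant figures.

Inner diameter d_i = 82.6 − 2×8.9 = 64.80 mm
I = π(d_o⁴ − d_i⁴)/64 = π(82.6⁴ − 64.80⁴)/64 = 1.420×10^6 mm⁴
I = 1.420×10^6 mm⁴ = 1.420×10^-6 m⁴
Effective length L_e = K·L = 2 × 1.45 = 2.900 m
P_cr = π²EI / L_e² = π² × 70.9×10⁹ × 1.420×10^-6 / 2.900² = 1.181×10^5 N
Factor of safety n = P_cr / P = 118.11 / 60.0 = 1.97

n ≈ 1.97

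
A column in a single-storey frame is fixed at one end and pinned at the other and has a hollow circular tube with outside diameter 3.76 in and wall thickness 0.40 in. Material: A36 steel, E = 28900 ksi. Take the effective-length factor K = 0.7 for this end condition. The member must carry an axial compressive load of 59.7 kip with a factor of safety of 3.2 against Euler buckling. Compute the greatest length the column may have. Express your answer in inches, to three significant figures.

L_max ≈ 136 in

Inner diameter d_i = 3.76 − 2×0.40 = 2.960 in
I = π(d_o⁴ − d_i⁴)/64 = π(3.76⁴ − 2.960⁴)/64 = 6.043 in⁴
Required critical load P_cr = n·P = 3.2 × 59.7 = 191.0 kip = 1.910×10^5 lb
From P_cr = π²EI/(K·L)²:  L = (1/K)·√(π²EI/P_cr) = (1/0.7)·√(π²×2.89×10^7×6.043/1.910×10^5)
L = 136 in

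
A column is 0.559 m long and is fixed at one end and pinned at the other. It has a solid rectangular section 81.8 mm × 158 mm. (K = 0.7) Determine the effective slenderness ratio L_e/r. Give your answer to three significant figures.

For a rectangle r_min = b/√12 = 81.8/√12 = 23.61 mm
L_e = K·L = 0.7 × 0.559 m = 0.3913 m = 391.30 mm
λ = L_e / r_min = 391.30 / 23.61 = 16.6

λ ≈ 16.6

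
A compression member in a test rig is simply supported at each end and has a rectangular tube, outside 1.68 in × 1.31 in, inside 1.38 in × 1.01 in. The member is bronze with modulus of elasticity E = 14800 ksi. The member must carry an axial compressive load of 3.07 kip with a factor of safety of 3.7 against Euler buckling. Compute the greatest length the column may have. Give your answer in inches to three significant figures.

Weak-axis I_min = (h_o·b_o³ − h_i·b_i³)/12 with b_o = 1.31, b_i = 1.010 in (shorter outer/inner sides).
I_min = (1.68×1.31³ − 1.380×1.010³)/12 = 0.1962 in⁴
Required critical load P_cr = n·P = 3.7 × 3.07 = 11.36 kip = 1.136×10^4 lb
From P_cr = π²EI/(K·L)²:  L = (1/K)·√(π²EI/P_cr) = (1/1)·√(π²×1.48×10^7×0.1962/1.136×10^4)
L = 50.2 in

L_max ≈ 50.2 in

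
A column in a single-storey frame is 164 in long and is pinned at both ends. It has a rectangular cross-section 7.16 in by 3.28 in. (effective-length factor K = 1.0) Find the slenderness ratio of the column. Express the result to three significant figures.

λ ≈ 173

Buckling occurs about the weak axis: I_min = h·b³/12 with b = 3.28 in (the shorter side).
I_min = 7.16×3.28³/12 = 21.05 in⁴
A = 23.48 in²;  r_min = √(I/A) = √(21.05/23.48) = 0.9469 in
L_e = K·L = 1 × 164 = 164.0 in
λ = L_e / r_min = 164.00 / 0.9469 = 173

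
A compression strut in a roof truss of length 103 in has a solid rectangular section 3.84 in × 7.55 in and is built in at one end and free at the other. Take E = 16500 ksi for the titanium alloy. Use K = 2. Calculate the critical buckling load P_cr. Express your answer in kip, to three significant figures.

P_cr ≈ 137 kip

Buckling occurs about the weak axis: I_min = h·b³/12 with b = 3.84 in (the shorter side).
I_min = 7.55×3.84³/12 = 35.63 in⁴
Effective length L_e = K·L = 2 × 103 = 206.0 in
P_cr = π²EI / L_e² = π² × 16500×10³ × 35.63 / 206.0² = 1.367×10^5 lb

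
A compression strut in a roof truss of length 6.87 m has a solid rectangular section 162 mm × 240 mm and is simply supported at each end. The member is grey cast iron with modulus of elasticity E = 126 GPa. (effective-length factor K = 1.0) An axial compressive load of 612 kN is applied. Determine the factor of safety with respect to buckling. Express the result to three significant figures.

n ≈ 3.66

Buckling occurs about the weak axis: I_min = h·b³/12 with b = 162 mm (the shorter side).
I_min = 240×162³/12 = 8.503×10^7 mm⁴
I = 8.503×10^7 mm⁴ = 8.503×10^-5 m⁴
Effective length L_e = K·L = 1 × 6.87 = 6.870 m
P_cr = π²EI / L_e² = π² × 126×10⁹ × 8.503×10^-5 / 6.870² = 2.240×10^6 N
Factor of safety n = P_cr / P = 2240.4 / 612 = 3.66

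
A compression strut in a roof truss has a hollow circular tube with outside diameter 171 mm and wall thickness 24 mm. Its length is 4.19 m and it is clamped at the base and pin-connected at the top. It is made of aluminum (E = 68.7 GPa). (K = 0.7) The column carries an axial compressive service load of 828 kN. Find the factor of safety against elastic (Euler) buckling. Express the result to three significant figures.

Inner diameter d_i = 171 − 2×24 = 123.0 mm
I = π(d_o⁴ − d_i⁴)/64 = π(171⁴ − 123.0⁴)/64 = 3.074×10^7 mm⁴
I = 3.074×10^7 mm⁴ = 3.074×10^-5 m⁴
Effective length L_e = K·L = 0.7 × 4.19 = 2.933 m
P_cr = π²EI / L_e² = π² × 68.7×10⁹ × 3.074×10^-5 / 2.933² = 2.423×10^6 N
Factor of safety n = P_cr / P = 2422.6 / 828 = 2.93

n ≈ 2.93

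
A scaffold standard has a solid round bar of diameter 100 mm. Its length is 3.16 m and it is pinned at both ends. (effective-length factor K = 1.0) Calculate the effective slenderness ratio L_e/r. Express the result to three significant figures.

For a solid circle r = d/4 = 100/4 = 25.00 mm
L_e = K·L = 1 × 3.16 m = 3.160 m = 3160.0 mm
λ = L_e / r_min = 3160.0 / 25.00 = 126

λ ≈ 126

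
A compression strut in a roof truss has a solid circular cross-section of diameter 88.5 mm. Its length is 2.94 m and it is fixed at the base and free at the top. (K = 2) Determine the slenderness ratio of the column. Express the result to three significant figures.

For a solid circle r = d/4 = 88.5/4 = 22.12 mm
L_e = K·L = 2 × 2.94 m = 5.880 m = 5880.0 mm
λ = L_e / r_min = 5880.0 / 22.12 = 266

λ ≈ 266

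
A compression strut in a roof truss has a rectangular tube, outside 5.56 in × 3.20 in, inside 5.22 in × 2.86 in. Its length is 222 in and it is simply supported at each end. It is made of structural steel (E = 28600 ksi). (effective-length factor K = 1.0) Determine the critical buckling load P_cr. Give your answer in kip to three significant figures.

P_cr ≈ 28.7 kip

Weak-axis I_min = (h_o·b_o³ − h_i·b_i³)/12 with b_o = 3.20, b_i = 2.860 in (shorter outer/inner sides).
I_min = (5.56×3.20³ − 5.220×2.860³)/12 = 5.006 in⁴
Effective length L_e = K·L = 1 × 222 = 222.0 in
P_cr = π²EI / L_e² = π² × 28600×10³ × 5.006 / 222.0² = 2.867×10^4 lb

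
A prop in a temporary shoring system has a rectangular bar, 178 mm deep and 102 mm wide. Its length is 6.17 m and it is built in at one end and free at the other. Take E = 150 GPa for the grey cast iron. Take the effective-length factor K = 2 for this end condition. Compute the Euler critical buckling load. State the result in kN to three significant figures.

P_cr ≈ 153 kN

Buckling occurs about the weak axis: I_min = h·b³/12 with b = 102 mm (the shorter side).
I_min = 178×102³/12 = 1.574×10^7 mm⁴
I = 1.574×10^7 mm⁴ = 1.574×10^-5 m⁴
Effective length L_e = K·L = 2 × 6.17 = 12.34 m
P_cr = π²EI / L_e² = π² × 150×10⁹ × 1.574×10^-5 / 12.34² = 1.530×10^5 N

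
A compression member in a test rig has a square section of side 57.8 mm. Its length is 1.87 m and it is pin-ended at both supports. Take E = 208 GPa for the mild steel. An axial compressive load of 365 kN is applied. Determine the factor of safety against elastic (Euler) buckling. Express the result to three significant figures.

n ≈ 1.50

I = a⁴/12 = 57.8⁴/12 = 9.301×10^5 mm⁴
I = 9.301×10^5 mm⁴ = 9.301×10^-7 m⁴
Effective length L_e = K·L = 1 × 1.87 = 1.870 m
P_cr = π²EI / L_e² = π² × 208×10⁹ × 9.301×10^-7 / 1.870² = 5.460×10^5 N
Factor of safety n = P_cr / P = 546.02 / 365 = 1.50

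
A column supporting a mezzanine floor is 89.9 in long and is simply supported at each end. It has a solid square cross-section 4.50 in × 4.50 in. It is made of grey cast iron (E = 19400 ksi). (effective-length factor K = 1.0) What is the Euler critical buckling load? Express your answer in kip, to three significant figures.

P_cr ≈ 810 kip

I = a⁴/12 = 4.50⁴/12 = 34.17 in⁴
Effective length L_e = K·L = 1 × 89.9 = 89.90 in
P_cr = π²EI / L_e² = π² × 19400×10³ × 34.17 / 89.90² = 8.096×10^5 lb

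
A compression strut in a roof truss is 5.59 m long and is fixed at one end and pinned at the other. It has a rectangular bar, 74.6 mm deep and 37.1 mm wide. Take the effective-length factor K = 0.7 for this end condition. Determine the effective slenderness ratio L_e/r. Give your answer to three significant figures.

For a rectangle r_min = b/√12 = 37.1/√12 = 10.71 mm
L_e = K·L = 0.7 × 5.59 m = 3.913 m = 3913.0 mm
λ = L_e / r_min = 3913.0 / 10.71 = 365

λ ≈ 365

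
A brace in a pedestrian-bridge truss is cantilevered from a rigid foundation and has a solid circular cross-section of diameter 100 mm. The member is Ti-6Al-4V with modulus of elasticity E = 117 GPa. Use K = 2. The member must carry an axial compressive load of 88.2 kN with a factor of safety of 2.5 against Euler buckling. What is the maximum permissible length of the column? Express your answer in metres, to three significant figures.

I = πd⁴/64 = π×100⁴/64 = 4.909×10^6 mm⁴
I = 4.909×10^-6 m⁴
Required critical load P_cr = n·P = 2.5 × 88.2 = 220.5 kN = 2.205×10^5 N
From P_cr = π²EI/(K·L)²:  L = (1/K)·√(π²EI/P_cr) = (1/2)·√(π²×1.17×10^11×4.909×10^-6/2.205×10^5)
L = 2.54 m

L_max ≈ 2.54 m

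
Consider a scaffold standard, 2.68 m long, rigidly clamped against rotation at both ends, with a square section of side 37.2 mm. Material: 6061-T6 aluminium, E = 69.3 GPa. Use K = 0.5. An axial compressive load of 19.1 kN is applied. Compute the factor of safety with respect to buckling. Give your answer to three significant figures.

n ≈ 3.18

I = a⁴/12 = 37.2⁴/12 = 1.596×10^5 mm⁴
I = 1.596×10^5 mm⁴ = 1.596×10^-7 m⁴
Effective length L_e = K·L = 0.5 × 2.68 = 1.340 m
P_cr = π²EI / L_e² = π² × 69.3×10⁹ × 1.596×10^-7 / 1.340² = 6.079×10^4 N
Factor of safety n = P_cr / P = 60.787 / 19.1 = 3.18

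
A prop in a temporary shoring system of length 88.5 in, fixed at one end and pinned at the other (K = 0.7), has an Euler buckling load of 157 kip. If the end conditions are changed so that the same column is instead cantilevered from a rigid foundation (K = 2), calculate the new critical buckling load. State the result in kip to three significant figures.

P_cr ≈ 19.2 kip

P_cr ∝ 1/K², so P_cr,new = P_cr,old × (K_old/K_new)² = 157 × (0.7/2)²
= 157 × 0.1225 = 19.2 kip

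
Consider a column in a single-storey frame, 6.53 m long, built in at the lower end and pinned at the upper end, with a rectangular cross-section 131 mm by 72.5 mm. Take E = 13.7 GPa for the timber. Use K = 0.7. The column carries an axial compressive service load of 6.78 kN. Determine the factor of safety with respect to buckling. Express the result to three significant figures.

n ≈ 3.97

Buckling occurs about the weak axis: I_min = h·b³/12 with b = 72.5 mm (the shorter side).
I_min = 131×72.5³/12 = 4.160×10^6 mm⁴
I = 4.160×10^6 mm⁴ = 4.160×10^-6 m⁴
Effective length L_e = K·L = 0.7 × 6.53 = 4.571 m
P_cr = π²EI / L_e² = π² × 13.7×10⁹ × 4.160×10^-6 / 4.571² = 2.692×10^4 N
Factor of safety n = P_cr / P = 26.922 / 6.78 = 3.97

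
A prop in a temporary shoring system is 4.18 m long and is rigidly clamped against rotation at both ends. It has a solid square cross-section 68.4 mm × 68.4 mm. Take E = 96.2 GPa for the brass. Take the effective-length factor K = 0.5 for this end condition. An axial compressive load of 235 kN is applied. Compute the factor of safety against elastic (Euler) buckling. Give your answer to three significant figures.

n ≈ 1.69

I = a⁴/12 = 68.4⁴/12 = 1.824×10^6 mm⁴
I = 1.824×10^6 mm⁴ = 1.824×10^-6 m⁴
Effective length L_e = K·L = 0.5 × 4.18 = 2.090 m
P_cr = π²EI / L_e² = π² × 96.2×10⁹ × 1.824×10^-6 / 2.090² = 3.965×10^5 N
Factor of safety n = P_cr / P = 396.48 / 235 = 1.69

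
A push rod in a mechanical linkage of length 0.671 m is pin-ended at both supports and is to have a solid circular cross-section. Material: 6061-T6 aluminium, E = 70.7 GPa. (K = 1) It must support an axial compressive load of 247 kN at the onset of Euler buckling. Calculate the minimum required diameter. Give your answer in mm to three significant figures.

d ≈ 42.4 mm

L_e = K·L = 1 × 0.671 = 0.6710 m
Required I = P_cr·L_e²/(π²E) = 2.470×10^5 × 0.6710² / (π² × 7.07×10^10) = 1.594×10^-7 m⁴
I_req = 1.594×10^5 mm⁴
Solid circle: I = πd⁴/64  ⇒  d = (64I/π)^(1/4) = (64×1.594×10^5/π)^(1/4) = 42.4 mm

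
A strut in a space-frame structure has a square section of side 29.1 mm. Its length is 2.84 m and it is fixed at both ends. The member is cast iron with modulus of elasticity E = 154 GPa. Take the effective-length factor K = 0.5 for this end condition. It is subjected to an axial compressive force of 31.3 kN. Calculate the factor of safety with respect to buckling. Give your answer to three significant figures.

I = a⁴/12 = 29.1⁴/12 = 5.976×10^4 mm⁴
I = 5.976×10^4 mm⁴ = 5.976×10^-8 m⁴
Effective length L_e = K·L = 0.5 × 2.84 = 1.420 m
P_cr = π²EI / L_e² = π² × 154×10⁹ × 5.976×10^-8 / 1.420² = 4.504×10^4 N
Factor of safety n = P_cr / P = 45.044 / 31.3 = 1.44

n ≈ 1.44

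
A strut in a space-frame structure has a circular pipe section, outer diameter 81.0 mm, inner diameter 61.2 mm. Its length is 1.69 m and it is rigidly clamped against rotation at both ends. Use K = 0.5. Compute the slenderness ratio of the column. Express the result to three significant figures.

λ ≈ 33.3

d_o = 81.0 mm, d_i = 61.2 mm
I = π(d_o⁴ − d_i⁴)/64 = π(81.0⁴ − 61.20⁴)/64 = 1.424×10^6 mm⁴
A = 2.211×10^3 mm²;  r_min = √(I/A) = √(1.424×10^6/2.211×10^3) = 25.38 mm
L_e = K·L = 0.5 × 1.69 m = 0.8450 m = 845.00 mm
λ = L_e / r_min = 845.00 / 25.38 = 33.3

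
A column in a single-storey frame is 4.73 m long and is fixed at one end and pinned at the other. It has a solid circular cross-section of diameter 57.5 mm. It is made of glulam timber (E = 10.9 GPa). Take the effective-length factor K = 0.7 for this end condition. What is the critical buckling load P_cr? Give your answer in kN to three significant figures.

I = πd⁴/64 = π×57.5⁴/64 = 5.366×10^5 mm⁴
I = 5.366×10^5 mm⁴ = 5.366×10^-7 m⁴
Effective length L_e = K·L = 0.7 × 4.73 = 3.311 m
P_cr = π²EI / L_e² = π² × 10.9×10⁹ × 5.366×10^-7 / 3.311² = 5.266×10^3 N

P_cr ≈ 5.27 kN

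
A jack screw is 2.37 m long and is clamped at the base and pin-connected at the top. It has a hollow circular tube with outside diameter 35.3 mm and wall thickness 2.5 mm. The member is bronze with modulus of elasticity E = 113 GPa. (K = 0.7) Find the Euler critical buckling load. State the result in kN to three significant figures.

P_cr ≈ 14.1 kN

Inner diameter d_i = 35.3 − 2×2.5 = 30.30 mm
I = π(d_o⁴ − d_i⁴)/64 = π(35.3⁴ − 30.30⁴)/64 = 3.484×10^4 mm⁴
I = 3.484×10^4 mm⁴ = 3.484×10^-8 m⁴
Effective length L_e = K·L = 0.7 × 2.37 = 1.659 m
P_cr = π²EI / L_e² = π² × 113×10⁹ × 3.484×10^-8 / 1.659² = 1.412×10^4 N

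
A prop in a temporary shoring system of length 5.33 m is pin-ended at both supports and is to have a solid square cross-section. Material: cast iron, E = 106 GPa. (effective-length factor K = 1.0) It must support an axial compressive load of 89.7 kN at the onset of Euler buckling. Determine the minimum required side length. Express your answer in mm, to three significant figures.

L_e = K·L = 1 × 5.33 = 5.330 m
Required I = P_cr·L_e²/(π²E) = 8.970×10^4 × 5.330² / (π² × 1.06×10^11) = 2.436×10^-6 m⁴
I_req = 2.436×10^6 mm⁴
Solid square: I = a⁴/12  ⇒  a = (12I)^(1/4) = (12×2.436×10^6)^(1/4) = 73.5 mm

a ≈ 73.5 mm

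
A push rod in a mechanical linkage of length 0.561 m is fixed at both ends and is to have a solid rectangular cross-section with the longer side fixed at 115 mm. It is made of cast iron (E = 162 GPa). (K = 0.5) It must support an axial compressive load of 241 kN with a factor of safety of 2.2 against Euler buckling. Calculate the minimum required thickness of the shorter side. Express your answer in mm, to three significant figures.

Required P_cr = n·P = 2.2 × 241 = 530.2 kN
L_e = K·L = 0.5 × 0.561 = 0.2805 m
Required I = P_cr·L_e²/(π²E) = 5.302×10^5 × 0.2805² / (π² × 1.62×10^11) = 2.609×10^-8 m⁴
I_req = 2.609×10^4 mm⁴
Rectangle, weak axis: I_min = h·b³/12 with h = 115 mm fixed  ⇒  b = (12I/h)^(1/3) = 14.0 mm

b ≈ 14.0 mm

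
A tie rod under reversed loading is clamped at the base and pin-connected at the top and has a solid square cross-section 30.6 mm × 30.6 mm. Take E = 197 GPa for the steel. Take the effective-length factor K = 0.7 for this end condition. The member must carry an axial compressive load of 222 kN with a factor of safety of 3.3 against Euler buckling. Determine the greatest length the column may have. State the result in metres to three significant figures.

L_max ≈ 0.629 m

I = a⁴/12 = 30.6⁴/12 = 7.306×10^4 mm⁴
I = 7.306×10^-8 m⁴
Required critical load P_cr = n·P = 3.3 × 222 = 732.6 kN = 7.326×10^5 N
From P_cr = π²EI/(K·L)²:  L = (1/K)·√(π²EI/P_cr) = (1/0.7)·√(π²×1.97×10^11×7.306×10^-8/7.326×10^5)
L = 0.629 m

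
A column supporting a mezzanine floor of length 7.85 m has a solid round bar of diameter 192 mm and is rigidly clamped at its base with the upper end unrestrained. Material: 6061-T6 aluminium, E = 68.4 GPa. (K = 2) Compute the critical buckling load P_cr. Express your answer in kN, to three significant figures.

I = πd⁴/64 = π×192⁴/64 = 6.671×10^7 mm⁴
I = 6.671×10^7 mm⁴ = 6.671×10^-5 m⁴
Effective length L_e = K·L = 2 × 7.85 = 15.70 m
P_cr = π²EI / L_e² = π² × 68.4×10⁹ × 6.671×10^-5 / 15.70² = 1.827×10^5 N

P_cr ≈ 183 kN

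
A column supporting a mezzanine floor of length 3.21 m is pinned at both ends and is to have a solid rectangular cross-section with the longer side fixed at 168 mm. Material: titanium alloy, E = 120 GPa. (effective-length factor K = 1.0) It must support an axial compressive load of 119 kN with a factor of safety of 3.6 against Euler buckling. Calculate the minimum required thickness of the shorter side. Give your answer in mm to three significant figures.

Required P_cr = n·P = 3.6 × 119 = 428.4 kN
L_e = K·L = 1 × 3.21 = 3.210 m
Required I = P_cr·L_e²/(π²E) = 4.284×10^5 × 3.210² / (π² × 1.20×10^11) = 3.727×10^-6 m⁴
I_req = 3.727×10^6 mm⁴
Rectangle, weak axis: I_min = h·b³/12 with h = 168 mm fixed  ⇒  b = (12I/h)^(1/3) = 64.3 mm

b ≈ 64.3 mm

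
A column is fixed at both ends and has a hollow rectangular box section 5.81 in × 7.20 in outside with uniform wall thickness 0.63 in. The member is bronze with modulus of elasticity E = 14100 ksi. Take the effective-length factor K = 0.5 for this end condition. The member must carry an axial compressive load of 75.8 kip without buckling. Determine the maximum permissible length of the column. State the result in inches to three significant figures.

Inner dimensions: h_i = 7.20 − 2×0.63 = 5.940 in, b_i = 5.81 − 2×0.63 = 4.550 in
Weak-axis I_min = (h_o·b_o³ − h_i·b_i³)/12 with b_o = 5.81, b_i = 4.550 in (shorter outer/inner sides).
I_min = (7.20×5.81³ − 5.940×4.550³)/12 = 71.05 in⁴
At the buckling limit P_cr = P = 7.580×10^4 lb
From P_cr = π²EI/(K·L)²:  L = (1/K)·√(π²EI/P_cr) = (1/0.5)·√(π²×1.41×10^7×71.05/7.580×10^4)
L = 722 in

L_max ≈ 722 in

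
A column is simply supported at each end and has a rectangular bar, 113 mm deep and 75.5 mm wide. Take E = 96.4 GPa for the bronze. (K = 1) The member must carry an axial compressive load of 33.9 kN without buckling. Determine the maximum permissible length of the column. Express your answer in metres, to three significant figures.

Buckling occurs about the weak axis: I_min = h·b³/12 with b = 75.5 mm (the shorter side).
I_min = 113×75.5³/12 = 4.053×10^6 mm⁴
I = 4.053×10^-6 m⁴
At the buckling limit P_cr = P = 3.390×10^4 N
From P_cr = π²EI/(K·L)²:  L = (1/K)·√(π²EI/P_cr) = (1/1)·√(π²×9.64×10^10×4.053×10^-6/3.390×10^4)
L = 10.7 m

L_max ≈ 10.7 m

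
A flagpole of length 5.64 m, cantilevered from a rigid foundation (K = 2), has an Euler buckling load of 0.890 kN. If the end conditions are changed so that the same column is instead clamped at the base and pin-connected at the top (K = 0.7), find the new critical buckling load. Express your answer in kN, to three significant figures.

P_cr ≈ 7.27 kN

P_cr ∝ 1/K², so P_cr,new = P_cr,old × (K_old/K_new)² = 0.890 × (2/0.7)²
= 0.890 × 8.163 = 7.27 kN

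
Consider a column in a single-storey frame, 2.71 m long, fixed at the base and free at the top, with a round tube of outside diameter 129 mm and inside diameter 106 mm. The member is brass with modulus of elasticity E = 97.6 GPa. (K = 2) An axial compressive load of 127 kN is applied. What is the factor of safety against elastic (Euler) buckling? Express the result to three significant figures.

n ≈ 1.91

d_o = 129 mm, d_i = 106 mm
I = π(d_o⁴ − d_i⁴)/64 = π(129⁴ − 106.0⁴)/64 = 7.396×10^6 mm⁴
I = 7.396×10^6 mm⁴ = 7.396×10^-6 m⁴
Effective length L_e = K·L = 2 × 2.71 = 5.420 m
P_cr = π²EI / L_e² = π² × 97.6×10⁹ × 7.396×10^-6 / 5.420² = 2.425×10^5 N
Factor of safety n = P_cr / P = 242.53 / 127 = 1.91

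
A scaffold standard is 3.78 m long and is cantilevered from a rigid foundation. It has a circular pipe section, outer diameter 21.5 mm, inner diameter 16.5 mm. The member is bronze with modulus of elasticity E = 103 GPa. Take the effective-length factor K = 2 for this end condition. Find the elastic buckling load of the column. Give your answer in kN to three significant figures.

P_cr ≈ 0.122 kN

d_o = 21.5 mm, d_i = 16.5 mm
I = π(d_o⁴ − d_i⁴)/64 = π(21.5⁴ − 16.50⁴)/64 = 6.850×10^3 mm⁴
I = 6.850×10^3 mm⁴ = 6.850×10^-9 m⁴
Effective length L_e = K·L = 2 × 3.78 = 7.560 m
P_cr = π²EI / L_e² = π² × 103×10⁹ × 6.850×10^-9 / 7.560² = 121.8 N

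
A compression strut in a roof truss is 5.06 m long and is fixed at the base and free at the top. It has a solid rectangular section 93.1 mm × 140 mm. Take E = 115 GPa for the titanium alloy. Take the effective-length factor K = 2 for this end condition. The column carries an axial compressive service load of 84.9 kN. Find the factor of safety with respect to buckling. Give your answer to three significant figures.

Buckling occurs about the weak axis: I_min = h·b³/12 with b = 93.1 mm (the shorter side).
I_min = 140×93.1³/12 = 9.414×10^6 mm⁴
I = 9.414×10^6 mm⁴ = 9.414×10^-6 m⁴
Effective length L_e = K·L = 2 × 5.06 = 10.12 m
P_cr = π²EI / L_e² = π² × 115×10⁹ × 9.414×10^-6 / 10.12² = 1.043×10^5 N
Factor of safety n = P_cr / P = 104.34 / 84.9 = 1.23

n ≈ 1.23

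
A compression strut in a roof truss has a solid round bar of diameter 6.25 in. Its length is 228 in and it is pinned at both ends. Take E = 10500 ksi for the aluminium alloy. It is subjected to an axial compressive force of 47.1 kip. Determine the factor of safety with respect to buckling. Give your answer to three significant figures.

n ≈ 3.17

I = πd⁴/64 = π×6.25⁴/64 = 74.90 in⁴
Effective length L_e = K·L = 1 × 228 = 228.0 in
P_cr = π²EI / L_e² = π² × 10500×10³ × 74.90 / 228.0² = 1.493×10^5 lb
Factor of safety n = P_cr / P = 149.32 / 47.1 = 3.17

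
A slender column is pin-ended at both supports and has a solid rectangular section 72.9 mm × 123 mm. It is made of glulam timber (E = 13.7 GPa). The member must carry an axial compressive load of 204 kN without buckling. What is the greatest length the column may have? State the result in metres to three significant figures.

Buckling occurs about the weak axis: I_min = h·b³/12 with b = 72.9 mm (the shorter side).
I_min = 123×72.9³/12 = 3.971×10^6 mm⁴
I = 3.971×10^-6 m⁴
At the buckling limit P_cr = P = 2.040×10^5 N
From P_cr = π²EI/(K·L)²:  L = (1/K)·√(π²EI/P_cr) = (1/1)·√(π²×1.37×10^10×3.971×10^-6/2.040×10^5)
L = 1.62 m

L_max ≈ 1.62 m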